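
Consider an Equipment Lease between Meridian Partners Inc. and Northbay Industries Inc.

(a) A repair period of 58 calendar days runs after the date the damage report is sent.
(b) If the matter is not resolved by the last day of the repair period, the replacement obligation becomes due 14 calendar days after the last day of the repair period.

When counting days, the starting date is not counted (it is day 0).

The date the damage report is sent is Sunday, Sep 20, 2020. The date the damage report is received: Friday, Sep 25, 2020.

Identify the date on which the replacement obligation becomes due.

The last day of the repair period: Sep 20, 2020 + 58 days = Nov 17, 2020.
Adding 14 calendar days to Nov 17, 2020 gives Dec 1, 2020, which is the date on which the replacement obligation becomes due.

Dec 1, 2020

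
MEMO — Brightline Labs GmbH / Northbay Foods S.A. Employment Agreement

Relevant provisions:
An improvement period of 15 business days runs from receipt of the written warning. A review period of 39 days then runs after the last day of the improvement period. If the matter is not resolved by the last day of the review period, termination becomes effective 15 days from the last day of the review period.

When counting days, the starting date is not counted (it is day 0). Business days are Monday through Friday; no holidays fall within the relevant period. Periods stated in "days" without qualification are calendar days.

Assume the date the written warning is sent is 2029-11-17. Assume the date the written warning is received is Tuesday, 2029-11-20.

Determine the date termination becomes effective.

2030-02-03

The last day of the improvement period: 15 business days after Tuesday, 2029-11-20, skipping weekends — Nov 21, Nov 22, Nov 23, Nov 26, …, Dec 7, Dec 10, Dec 11 — lands on Tuesday, 2029-12-11.
The last day of the review period: 39 calendar days after 2029-12-11 is 2030-01-19.
The date termination becomes effective: 2030-01-19 + 15 days = 2030-02-03.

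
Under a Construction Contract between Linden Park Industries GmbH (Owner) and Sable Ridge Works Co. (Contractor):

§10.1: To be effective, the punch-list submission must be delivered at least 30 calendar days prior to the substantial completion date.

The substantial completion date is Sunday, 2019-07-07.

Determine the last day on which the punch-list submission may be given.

2019-06-07

Counting back 30 calendar days from 2019-07-07 gives 2019-06-07.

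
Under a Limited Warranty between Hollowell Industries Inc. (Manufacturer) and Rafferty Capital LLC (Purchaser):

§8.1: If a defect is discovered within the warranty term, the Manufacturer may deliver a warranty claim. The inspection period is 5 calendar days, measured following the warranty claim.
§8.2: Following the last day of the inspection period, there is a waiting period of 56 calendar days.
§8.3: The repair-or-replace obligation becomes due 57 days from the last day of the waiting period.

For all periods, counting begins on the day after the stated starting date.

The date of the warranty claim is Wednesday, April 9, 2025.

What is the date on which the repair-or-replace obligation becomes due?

August 5, 2025

The last day of the inspection period: April 9, 2025 + 5 days = April 14, 2025.
Adding 56 calendar days to April 14, 2025 gives June 9, 2025, which is the last day of the waiting period.
The date on which the repair-or-replace obligation becomes due: 57 calendar days after June 9, 2025 is August 5, 2025.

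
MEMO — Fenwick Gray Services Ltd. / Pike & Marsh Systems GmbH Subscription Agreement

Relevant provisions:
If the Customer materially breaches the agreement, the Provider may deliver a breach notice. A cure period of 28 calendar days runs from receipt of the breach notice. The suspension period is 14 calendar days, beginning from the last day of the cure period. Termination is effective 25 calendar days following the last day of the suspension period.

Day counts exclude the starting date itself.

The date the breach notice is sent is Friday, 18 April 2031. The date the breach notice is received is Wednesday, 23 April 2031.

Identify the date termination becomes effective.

Adding 28 calendar days to 23 April 2031 gives 21 May 2031, which is the last day of the cure period.
The last day of the suspension period: 21 May 2031 + 14 days = 4 June 2031.
The date termination becomes effective: 4 June 2031 + 25 days = 29 June 2031.

29 June 2031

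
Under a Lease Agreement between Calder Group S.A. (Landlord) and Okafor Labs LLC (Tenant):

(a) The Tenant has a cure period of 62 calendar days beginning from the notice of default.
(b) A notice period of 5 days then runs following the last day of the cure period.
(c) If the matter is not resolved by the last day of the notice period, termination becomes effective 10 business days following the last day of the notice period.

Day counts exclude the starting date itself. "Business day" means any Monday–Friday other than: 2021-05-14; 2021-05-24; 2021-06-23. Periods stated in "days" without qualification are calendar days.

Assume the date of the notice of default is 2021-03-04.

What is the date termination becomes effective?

2021-05-26

The last day of the cure period: 2021-03-04 + 62 days = 2021-05-05.
Adding 5 calendar days to 2021-05-05 gives 2021-05-10, which is the last day of the notice period.
The date termination becomes effective: counting 10 business days from Monday, 2021-05-10 (May 11, May 12, May 13, May 17, May 18, May 19, May 20, May 21, May 25, May 26, skipping weekends and the listed holidays on May 14, May 24) reaches Wednesday, 2021-05-26.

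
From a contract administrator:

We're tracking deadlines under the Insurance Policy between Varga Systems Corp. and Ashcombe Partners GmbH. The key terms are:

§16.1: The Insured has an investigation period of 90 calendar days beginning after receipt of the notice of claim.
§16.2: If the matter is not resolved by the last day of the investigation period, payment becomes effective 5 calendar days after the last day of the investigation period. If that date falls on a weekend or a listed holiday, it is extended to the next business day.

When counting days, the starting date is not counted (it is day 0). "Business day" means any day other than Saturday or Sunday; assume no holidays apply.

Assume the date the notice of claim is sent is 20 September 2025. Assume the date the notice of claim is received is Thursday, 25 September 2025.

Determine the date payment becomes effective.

Adding 90 calendar days to 25 September 2025 gives 24 December 2025, which is the last day of the investigation period.
Adding 5 calendar days to 24 December 2025 gives 29 December 2025, which is the date payment becomes effective. 29 December 2025 is a Monday, so no roll-forward applies.

29 December 2025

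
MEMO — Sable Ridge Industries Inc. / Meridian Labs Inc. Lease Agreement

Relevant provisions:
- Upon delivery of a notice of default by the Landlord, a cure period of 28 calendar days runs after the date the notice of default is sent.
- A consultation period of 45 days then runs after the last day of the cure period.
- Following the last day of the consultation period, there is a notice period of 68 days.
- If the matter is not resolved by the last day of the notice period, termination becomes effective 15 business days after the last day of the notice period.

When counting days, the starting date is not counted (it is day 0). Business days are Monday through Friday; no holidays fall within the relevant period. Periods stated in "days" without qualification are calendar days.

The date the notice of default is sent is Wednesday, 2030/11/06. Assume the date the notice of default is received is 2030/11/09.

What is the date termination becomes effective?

2031/04/17

The last day of the cure period: 28 calendar days after 2030/11/06 is 2030/12/04.
The last day of the consultation period: 2030/12/04 + 45 days = 2031/01/18.
The last day of the notice period: 2031/01/18 + 68 days = 2031/03/27.
From Thursday, 2031/03/27, 15 business days (Mar 28, Mar 31, Apr 1, Apr 2, …, Apr 15, Apr 16, Apr 17, skipping weekends) brings us to Thursday, 2031/04/17, which is the date termination becomes effective.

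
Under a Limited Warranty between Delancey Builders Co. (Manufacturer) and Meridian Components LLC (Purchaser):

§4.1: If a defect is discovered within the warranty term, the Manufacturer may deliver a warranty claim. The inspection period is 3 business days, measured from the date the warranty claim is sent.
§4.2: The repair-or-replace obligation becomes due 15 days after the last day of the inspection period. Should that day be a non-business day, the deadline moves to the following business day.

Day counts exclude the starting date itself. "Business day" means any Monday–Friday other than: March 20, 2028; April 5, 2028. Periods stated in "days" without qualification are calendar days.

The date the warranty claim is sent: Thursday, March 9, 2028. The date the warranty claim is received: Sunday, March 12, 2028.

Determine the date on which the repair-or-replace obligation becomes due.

The last day of the inspection period: 3 business days after Thursday, March 9, 2028, skipping weekends — Mar 10, Mar 13, Mar 14 — lands on Tuesday, March 14, 2028.
The date on which the repair-or-replace obligation becomes due: 15 calendar days after March 14, 2028 is March 29, 2028. March 29, 2028 is a Wednesday and is not a listed holiday, so no roll-forward applies.

March 29, 2028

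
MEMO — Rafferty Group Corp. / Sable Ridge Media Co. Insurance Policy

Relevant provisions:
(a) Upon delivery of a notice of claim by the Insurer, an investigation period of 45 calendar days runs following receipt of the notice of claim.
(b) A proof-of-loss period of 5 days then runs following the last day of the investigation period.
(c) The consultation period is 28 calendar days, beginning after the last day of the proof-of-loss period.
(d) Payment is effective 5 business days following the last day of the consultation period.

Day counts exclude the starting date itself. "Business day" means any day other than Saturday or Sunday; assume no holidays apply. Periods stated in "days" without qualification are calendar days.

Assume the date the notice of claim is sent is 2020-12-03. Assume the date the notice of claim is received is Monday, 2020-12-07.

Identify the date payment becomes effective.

The last day of the investigation period: 2020-12-07 + 45 days = 2021-01-21.
The last day of the proof-of-loss period: 2021-01-21 + 5 days = 2021-01-26.
Adding 28 calendar days to 2021-01-26 gives 2021-02-23, which is the last day of the consultation period.
From Tuesday, 2021-02-23, 5 business days (Feb 24, Feb 25, Feb 26, Mar 1, Mar 2, skipping weekends) brings us to Tuesday, 2021-03-02, which is the date payment becomes effective.

2021-03-02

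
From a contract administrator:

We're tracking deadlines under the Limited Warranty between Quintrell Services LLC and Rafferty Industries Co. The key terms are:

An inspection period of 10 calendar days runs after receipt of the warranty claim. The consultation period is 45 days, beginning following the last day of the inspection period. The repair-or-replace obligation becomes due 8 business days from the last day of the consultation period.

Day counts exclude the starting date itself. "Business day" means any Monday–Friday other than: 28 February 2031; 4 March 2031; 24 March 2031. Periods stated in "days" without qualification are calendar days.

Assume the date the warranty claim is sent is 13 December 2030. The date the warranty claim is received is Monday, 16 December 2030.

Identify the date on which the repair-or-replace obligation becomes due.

The last day of the inspection period: 10 calendar days after 16 December 2030 is 26 December 2030.
Adding 45 calendar days to 26 December 2030 gives 9 February 2031, which is the last day of the consultation period.
From Sunday, 9 February 2031, 8 business days (Feb 10, Feb 11, Feb 12, Feb 13, Feb 14, Feb 17, Feb 18, Feb 19, skipping weekends) brings us to Wednesday, 19 February 2031, which is the date on which the repair-or-replace obligation becomes due.

19 February 2031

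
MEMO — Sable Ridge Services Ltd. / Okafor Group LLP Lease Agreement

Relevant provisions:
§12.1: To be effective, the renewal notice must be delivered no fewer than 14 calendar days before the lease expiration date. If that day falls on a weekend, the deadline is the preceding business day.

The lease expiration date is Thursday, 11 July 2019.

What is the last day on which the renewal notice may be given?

27 June 2019

11 July 2019 minus 14 days is 27 June 2019. That is a Thursday, so no adjustment is needed.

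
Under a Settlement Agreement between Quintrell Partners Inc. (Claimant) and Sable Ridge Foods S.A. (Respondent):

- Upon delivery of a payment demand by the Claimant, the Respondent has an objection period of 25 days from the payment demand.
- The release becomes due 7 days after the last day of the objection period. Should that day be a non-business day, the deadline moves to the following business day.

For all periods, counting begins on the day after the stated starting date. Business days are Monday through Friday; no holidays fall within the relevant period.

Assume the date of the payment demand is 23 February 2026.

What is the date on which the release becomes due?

The last day of the objection period: 25 calendar days after 23 February 2026 is 20 March 2026.
The date on which the release becomes due: 20 March 2026 + 7 days = 27 March 2026. 27 March 2026 is a Friday, so no roll-forward applies.

27 March 2026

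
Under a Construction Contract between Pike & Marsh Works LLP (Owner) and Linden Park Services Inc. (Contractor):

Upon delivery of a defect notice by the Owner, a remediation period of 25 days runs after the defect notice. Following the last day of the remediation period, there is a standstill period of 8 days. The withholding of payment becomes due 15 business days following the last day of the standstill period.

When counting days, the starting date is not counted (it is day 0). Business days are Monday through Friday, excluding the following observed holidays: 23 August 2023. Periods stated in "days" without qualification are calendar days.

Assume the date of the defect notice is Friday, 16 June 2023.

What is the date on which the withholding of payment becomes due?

9 August 2023

Adding 25 calendar days to 16 June 2023 gives 11 July 2023, which is the last day of the remediation period.
The last day of the standstill period: 11 July 2023 + 8 days = 19 July 2023.
From Wednesday, 19 July 2023, 15 business days (Jul 20, Jul 21, Jul 24, Jul 25, …, Aug 7, Aug 8, Aug 9, skipping weekends) brings us to Wednesday, 9 August 2023, which is the date on which the withholding of payment becomes due.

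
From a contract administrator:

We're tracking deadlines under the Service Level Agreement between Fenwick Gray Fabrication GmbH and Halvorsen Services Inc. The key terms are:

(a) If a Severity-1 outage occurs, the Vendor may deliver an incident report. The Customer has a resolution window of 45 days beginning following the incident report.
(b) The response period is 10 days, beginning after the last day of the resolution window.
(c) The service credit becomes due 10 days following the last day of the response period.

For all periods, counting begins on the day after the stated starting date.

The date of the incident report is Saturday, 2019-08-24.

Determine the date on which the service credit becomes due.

The last day of the resolution window: 2019-08-24 + 45 days = 2019-10-08.
The last day of the response period: 2019-10-08 + 10 days = 2019-10-18.
The date on which the service credit becomes due: 10 calendar days after 2019-10-18 is 2019-10-28.

2019-10-28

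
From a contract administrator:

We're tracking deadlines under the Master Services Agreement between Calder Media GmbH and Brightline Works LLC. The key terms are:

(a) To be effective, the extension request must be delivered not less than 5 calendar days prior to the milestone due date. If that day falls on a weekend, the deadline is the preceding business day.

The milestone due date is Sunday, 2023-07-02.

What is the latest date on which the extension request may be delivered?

2023-06-27

Counting back 5 calendar days from 2023-07-02 gives 2023-06-27. That is a Tuesday, so no adjustment is needed.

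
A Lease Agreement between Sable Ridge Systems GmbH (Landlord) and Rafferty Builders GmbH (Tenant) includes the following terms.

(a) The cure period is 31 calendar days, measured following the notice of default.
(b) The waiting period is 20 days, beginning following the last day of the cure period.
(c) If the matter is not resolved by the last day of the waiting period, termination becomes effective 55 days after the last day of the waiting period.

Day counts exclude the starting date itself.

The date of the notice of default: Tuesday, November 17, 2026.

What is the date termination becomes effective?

March 3, 2027

The last day of the cure period: 31 calendar days after November 17, 2026 is December 18, 2026.
The last day of the waiting period: December 18, 2026 + 20 days = January 7, 2027.
Adding 55 calendar days to January 7, 2027 gives March 3, 2027, which is the date termination becomes effective.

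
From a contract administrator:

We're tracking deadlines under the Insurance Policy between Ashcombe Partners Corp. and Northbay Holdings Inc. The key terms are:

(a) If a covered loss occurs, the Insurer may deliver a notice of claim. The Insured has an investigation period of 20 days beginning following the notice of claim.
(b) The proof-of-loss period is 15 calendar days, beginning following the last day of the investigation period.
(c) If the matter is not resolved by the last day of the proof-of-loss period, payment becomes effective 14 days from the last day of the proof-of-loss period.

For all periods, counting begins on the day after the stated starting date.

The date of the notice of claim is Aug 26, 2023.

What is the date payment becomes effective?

Adding 20 calendar days to Aug 26, 2023 gives Sep 15, 2023, which is the last day of the investigation period.
The last day of the proof-of-loss period: Sep 15, 2023 + 15 days = Sep 30, 2023.
The date payment becomes effective: Sep 30, 2023 + 14 days = Oct 14, 2023.

Oct 14, 2023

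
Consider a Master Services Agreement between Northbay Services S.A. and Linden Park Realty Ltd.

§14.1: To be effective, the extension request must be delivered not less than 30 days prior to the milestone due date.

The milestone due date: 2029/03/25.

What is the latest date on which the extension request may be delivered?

Counting back 30 calendar days from 2029/03/25 gives 2029/02/23.

2029/02/23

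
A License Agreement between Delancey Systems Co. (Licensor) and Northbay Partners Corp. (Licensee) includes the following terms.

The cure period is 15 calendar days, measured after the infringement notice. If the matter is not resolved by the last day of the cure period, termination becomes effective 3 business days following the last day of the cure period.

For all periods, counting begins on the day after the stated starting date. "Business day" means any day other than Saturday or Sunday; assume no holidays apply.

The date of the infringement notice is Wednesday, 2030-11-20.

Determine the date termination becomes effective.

2030-12-10

Adding 15 calendar days to 2030-11-20 gives 2030-12-05, which is the last day of the cure period.
From Thursday, 2030-12-05, 3 business days (Dec 6, Dec 9, Dec 10, skipping weekends) brings us to Tuesday, 2030-12-10, which is the date termination becomes effective.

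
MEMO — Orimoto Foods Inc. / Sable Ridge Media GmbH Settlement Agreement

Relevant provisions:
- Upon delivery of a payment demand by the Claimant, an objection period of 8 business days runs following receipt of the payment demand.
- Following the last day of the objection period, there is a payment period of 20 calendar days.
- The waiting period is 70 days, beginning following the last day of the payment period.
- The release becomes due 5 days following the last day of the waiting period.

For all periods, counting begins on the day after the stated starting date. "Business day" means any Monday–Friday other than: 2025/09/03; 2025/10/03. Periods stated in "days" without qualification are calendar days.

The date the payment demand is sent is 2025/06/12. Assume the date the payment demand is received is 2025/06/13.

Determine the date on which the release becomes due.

2025/09/28

The last day of the objection period: counting 8 business days from Friday, 2025/06/13 (Jun 16, Jun 17, Jun 18, Jun 19, Jun 20, Jun 23, Jun 24, Jun 25, skipping weekends) reaches Wednesday, 2025/06/25.
The last day of the payment period: 2025/06/25 + 20 days = 2025/07/15.
The last day of the waiting period: 2025/07/15 + 70 days = 2025/09/23.
Adding 5 calendar days to 2025/09/23 gives 2025/09/28, which is the date on which the release becomes due.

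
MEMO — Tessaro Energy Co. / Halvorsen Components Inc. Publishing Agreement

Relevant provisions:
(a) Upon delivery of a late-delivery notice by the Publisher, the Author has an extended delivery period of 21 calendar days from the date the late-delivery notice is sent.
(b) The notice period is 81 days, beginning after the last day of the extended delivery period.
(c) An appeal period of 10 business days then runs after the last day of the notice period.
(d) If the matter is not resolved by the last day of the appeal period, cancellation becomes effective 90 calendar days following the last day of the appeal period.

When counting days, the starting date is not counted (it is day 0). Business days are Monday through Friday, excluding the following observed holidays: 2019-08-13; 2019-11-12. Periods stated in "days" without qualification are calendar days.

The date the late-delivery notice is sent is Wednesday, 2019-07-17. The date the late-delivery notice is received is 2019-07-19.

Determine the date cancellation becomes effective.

2020-02-06

The last day of the extended delivery period: 2019-07-17 + 21 days = 2019-08-07.
The last day of the notice period: 2019-08-07 + 81 days = 2019-10-27.
The last day of the appeal period: counting 10 business days from Sunday, 2019-10-27 (Oct 28, Oct 29, Oct 30, Oct 31, Nov 1, Nov 4, Nov 5, Nov 6, Nov 7, Nov 8, skipping weekends) reaches Friday, 2019-11-08.
The date cancellation becomes effective: 2019-11-08 + 90 days = 2020-02-06.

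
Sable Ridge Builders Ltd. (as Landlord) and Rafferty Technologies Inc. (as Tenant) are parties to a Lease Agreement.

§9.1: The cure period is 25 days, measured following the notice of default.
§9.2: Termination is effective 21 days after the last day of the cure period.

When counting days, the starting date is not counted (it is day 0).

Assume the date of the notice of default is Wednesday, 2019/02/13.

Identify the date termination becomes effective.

2019/03/31

The last day of the cure period: 2019/02/13 + 25 days = 2019/03/10.
Adding 21 calendar days to 2019/03/10 gives 2019/03/31, which is the date termination becomes effective.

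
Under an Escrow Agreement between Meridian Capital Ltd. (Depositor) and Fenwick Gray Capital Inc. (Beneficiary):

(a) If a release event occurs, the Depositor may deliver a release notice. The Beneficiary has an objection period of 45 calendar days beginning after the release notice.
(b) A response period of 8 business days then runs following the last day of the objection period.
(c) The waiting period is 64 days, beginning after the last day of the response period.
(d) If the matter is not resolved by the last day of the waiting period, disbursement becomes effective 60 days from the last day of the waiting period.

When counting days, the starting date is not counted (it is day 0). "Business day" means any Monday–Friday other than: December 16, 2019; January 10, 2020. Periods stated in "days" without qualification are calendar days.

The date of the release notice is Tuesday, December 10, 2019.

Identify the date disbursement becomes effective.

June 8, 2020

Adding 45 calendar days to December 10, 2019 gives January 24, 2020, which is the last day of the objection period.
The last day of the response period: counting 8 business days from Friday, January 24, 2020 (Jan 27, Jan 28, Jan 29, Jan 30, Jan 31, Feb 3, Feb 4, Feb 5, skipping weekends) reaches Wednesday, February 5, 2020.
The last day of the waiting period: 64 calendar days after February 5, 2020 is April 9, 2020.
Adding 60 calendar days to April 9, 2020 gives June 8, 2020, which is the date disbursement becomes effective.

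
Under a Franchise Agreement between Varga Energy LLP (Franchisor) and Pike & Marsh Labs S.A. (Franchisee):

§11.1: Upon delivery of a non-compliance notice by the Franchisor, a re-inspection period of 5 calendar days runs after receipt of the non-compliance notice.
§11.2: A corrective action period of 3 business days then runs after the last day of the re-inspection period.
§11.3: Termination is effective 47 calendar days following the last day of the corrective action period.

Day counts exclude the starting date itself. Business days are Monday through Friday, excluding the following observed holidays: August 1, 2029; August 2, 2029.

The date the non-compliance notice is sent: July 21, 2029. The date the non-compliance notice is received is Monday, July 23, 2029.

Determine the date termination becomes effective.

The last day of the re-inspection period: 5 calendar days after July 23, 2029 is July 28, 2029.
The last day of the corrective action period: counting 3 business days from Saturday, July 28, 2029 (Jul 30, Jul 31, Aug 3, skipping weekends and the listed holidays on Aug 1, Aug 2) reaches Friday, August 3, 2029.
The date termination becomes effective: 47 calendar days after August 3, 2029 is September 19, 2029.

September 19, 2029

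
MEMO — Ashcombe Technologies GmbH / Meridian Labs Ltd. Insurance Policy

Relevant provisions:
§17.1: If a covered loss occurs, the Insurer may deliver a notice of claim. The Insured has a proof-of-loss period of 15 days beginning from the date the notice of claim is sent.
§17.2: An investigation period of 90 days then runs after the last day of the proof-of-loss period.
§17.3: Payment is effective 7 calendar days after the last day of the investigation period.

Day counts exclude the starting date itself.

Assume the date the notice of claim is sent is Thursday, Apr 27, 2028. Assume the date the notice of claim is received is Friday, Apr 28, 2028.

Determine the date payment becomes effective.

Aug 17, 2028

The last day of the proof-of-loss period: 15 calendar days after Apr 27, 2028 is May 12, 2028.
The last day of the investigation period: 90 calendar days after May 12, 2028 is Aug 10, 2028.
The date payment becomes effective: 7 calendar days after Aug 10, 2028 is Aug 17, 2028.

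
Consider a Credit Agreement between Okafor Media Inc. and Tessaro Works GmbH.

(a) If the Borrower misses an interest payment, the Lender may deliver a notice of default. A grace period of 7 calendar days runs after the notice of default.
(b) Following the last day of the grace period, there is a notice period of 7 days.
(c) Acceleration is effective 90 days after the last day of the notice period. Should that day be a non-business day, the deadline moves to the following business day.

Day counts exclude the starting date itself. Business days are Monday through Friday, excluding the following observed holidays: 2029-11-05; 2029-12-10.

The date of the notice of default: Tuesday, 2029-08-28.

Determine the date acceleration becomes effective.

The last day of the grace period: 7 calendar days after 2029-08-28 is 2029-09-04.
Adding 7 calendar days to 2029-09-04 gives 2029-09-11, which is the last day of the notice period.
Adding 90 calendar days to 2029-09-11 gives 2029-12-10, which is the date acceleration becomes effective. That falls on Monday, a listed holiday, so it rolls to the next business day, Tuesday, 2029-12-11.

2029-12-11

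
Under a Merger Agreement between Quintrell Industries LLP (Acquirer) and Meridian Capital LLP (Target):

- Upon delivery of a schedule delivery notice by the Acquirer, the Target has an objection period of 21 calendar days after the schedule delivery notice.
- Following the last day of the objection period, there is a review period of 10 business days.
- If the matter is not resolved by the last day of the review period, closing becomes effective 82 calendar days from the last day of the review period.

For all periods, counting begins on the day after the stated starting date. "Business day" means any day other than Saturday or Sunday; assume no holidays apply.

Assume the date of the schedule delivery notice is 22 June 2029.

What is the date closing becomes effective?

17 October 2029

The last day of the objection period: 21 calendar days after 22 June 2029 is 13 July 2029.
The last day of the review period: 10 business days after Friday, 13 July 2029, skipping weekends — Jul 16, Jul 17, Jul 18, Jul 19, Jul 20, Jul 23, Jul 24, Jul 25, Jul 26, Jul 27 — lands on Friday, 27 July 2029.
The date closing becomes effective: 27 July 2029 + 82 days = 17 October 2029.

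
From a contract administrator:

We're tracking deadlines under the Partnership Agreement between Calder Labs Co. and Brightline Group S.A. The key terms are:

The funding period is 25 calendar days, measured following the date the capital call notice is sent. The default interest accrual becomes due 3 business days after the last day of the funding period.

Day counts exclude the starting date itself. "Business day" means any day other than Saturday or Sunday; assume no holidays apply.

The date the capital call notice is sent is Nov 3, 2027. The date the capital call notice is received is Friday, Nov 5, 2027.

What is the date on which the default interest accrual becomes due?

Adding 25 calendar days to Nov 3, 2027 gives Nov 28, 2027, which is the last day of the funding period.
The date on which the default interest accrual becomes due: 3 business days after Sunday, Nov 28, 2027, skipping weekends — Nov 29, Nov 30, Dec 1 — lands on Wednesday, Dec 1, 2027.

Dec 1, 2027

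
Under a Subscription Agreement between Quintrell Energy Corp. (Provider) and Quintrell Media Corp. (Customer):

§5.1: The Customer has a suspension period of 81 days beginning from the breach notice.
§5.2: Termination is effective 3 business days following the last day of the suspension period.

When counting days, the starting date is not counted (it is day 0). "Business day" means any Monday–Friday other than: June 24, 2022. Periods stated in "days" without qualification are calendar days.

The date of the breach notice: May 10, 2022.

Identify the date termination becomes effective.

Adding 81 calendar days to May 10, 2022 gives July 30, 2022, which is the last day of the suspension period.
The date termination becomes effective: 3 business days after Saturday, July 30, 2022, skipping weekends — Aug 1, Aug 2, Aug 3 — lands on Wednesday, August 3, 2022.

August 3, 2022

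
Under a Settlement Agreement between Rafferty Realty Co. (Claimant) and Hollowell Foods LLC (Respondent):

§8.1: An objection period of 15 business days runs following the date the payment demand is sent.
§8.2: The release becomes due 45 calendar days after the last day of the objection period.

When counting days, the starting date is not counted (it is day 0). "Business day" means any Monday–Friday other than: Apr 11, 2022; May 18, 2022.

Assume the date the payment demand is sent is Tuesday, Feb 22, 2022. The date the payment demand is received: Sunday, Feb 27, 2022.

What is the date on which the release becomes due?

The last day of the objection period: 15 business days after Tuesday, Feb 22, 2022, skipping weekends — Feb 23, Feb 24, Feb 25, Feb 28, …, Mar 11, Mar 14, Mar 15 — lands on Tuesday, Mar 15, 2022.
The date on which the release becomes due: 45 calendar days after Mar 15, 2022 is Apr 29, 2022.

Apr 29, 2022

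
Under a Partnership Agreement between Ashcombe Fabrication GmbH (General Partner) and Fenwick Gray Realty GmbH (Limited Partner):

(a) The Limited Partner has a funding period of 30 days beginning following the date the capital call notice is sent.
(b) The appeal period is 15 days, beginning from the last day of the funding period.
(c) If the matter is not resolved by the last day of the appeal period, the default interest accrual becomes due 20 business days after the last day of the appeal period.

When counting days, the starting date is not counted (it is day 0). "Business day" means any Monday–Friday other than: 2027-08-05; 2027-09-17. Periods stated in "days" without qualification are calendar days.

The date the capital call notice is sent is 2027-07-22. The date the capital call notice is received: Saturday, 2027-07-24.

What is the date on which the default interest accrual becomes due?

The last day of the funding period: 2027-07-22 + 30 days = 2027-08-21.
The last day of the appeal period: 2027-08-21 + 15 days = 2027-09-05.
The date on which the default interest accrual becomes due: counting 20 business days from Sunday, 2027-09-05 (Sep 6, Sep 7, Sep 8, Sep 9, …, Sep 30, Oct 1, Oct 4, skipping weekends and the listed holiday on Sep 17) reaches Monday, 2027-10-04.

2027-10-04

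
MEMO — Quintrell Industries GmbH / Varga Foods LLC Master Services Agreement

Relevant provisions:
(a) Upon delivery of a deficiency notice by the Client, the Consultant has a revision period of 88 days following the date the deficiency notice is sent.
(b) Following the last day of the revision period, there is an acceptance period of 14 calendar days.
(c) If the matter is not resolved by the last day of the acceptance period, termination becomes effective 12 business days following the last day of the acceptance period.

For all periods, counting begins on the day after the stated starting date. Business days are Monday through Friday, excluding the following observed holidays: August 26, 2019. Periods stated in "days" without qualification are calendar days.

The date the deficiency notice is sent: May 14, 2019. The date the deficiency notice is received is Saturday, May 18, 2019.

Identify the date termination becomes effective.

September 11, 2019

The last day of the revision period: 88 calendar days after May 14, 2019 is August 10, 2019.
The last day of the acceptance period: 14 calendar days after August 10, 2019 is August 24, 2019.
From Saturday, August 24, 2019, 12 business days (Aug 27, Aug 28, Aug 29, Aug 30, …, Sep 9, Sep 10, Sep 11, skipping weekends and the listed holiday on Aug 26) brings us to Wednesday, September 11, 2019, which is the date termination becomes effective.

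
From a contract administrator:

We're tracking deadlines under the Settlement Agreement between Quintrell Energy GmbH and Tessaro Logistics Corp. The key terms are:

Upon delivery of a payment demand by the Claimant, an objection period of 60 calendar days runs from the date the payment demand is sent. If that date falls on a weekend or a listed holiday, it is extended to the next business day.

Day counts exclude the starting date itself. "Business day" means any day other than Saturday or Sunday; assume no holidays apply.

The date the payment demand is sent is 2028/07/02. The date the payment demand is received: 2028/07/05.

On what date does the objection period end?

The last day of the objection period: 2028/07/02 + 60 days = 2028/08/31. 2028/08/31 is a Thursday, so no roll-forward applies.

2028/08/31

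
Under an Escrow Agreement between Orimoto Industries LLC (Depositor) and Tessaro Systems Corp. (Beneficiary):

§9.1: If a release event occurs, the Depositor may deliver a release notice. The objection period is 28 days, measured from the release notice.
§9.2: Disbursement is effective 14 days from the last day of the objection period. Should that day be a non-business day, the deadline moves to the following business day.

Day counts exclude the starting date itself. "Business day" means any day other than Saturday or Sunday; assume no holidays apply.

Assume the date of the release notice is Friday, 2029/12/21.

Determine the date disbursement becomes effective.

2030/02/01

The last day of the objection period: 2029/12/21 + 28 days = 2030/01/18.
Adding 14 calendar days to 2030/01/18 gives 2030/02/01, which is the date disbursement becomes effective. 2030/02/01 is a Friday, so no roll-forward applies.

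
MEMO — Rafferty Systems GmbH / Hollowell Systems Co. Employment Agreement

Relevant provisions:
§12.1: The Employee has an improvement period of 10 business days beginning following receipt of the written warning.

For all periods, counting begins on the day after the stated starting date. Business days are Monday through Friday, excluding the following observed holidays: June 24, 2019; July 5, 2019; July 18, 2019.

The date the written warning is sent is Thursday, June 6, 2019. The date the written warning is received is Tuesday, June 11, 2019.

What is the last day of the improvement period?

From Tuesday, June 11, 2019, 10 business days (Jun 12, Jun 13, Jun 14, Jun 17, Jun 18, Jun 19, Jun 20, Jun 21, Jun 25, Jun 26, skipping weekends and the listed holiday on Jun 24) brings us to Wednesday, June 26, 2019, which is the last day of the improvement period.

June 26, 2019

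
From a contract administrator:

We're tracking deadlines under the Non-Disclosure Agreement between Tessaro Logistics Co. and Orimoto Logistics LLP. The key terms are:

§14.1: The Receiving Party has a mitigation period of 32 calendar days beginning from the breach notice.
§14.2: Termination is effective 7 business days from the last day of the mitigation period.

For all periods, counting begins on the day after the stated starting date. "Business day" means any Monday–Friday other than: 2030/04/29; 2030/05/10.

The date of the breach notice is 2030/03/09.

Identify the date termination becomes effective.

2030/04/19

Adding 32 calendar days to 2030/03/09 gives 2030/04/10, which is the last day of the mitigation period.
The date termination becomes effective: counting 7 business days from Wednesday, 2030/04/10 (Apr 11, Apr 12, Apr 15, Apr 16, Apr 17, Apr 18, Apr 19, skipping weekends) reaches Friday, 2030/04/19.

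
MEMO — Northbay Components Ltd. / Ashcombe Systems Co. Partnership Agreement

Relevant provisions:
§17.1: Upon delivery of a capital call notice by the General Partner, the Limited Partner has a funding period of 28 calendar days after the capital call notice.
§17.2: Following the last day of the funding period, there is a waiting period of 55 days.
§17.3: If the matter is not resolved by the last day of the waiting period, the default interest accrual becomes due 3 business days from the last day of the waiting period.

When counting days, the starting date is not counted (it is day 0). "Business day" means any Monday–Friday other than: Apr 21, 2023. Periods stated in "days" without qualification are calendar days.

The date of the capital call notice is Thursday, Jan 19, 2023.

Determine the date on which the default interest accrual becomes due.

Apr 17, 2023

The last day of the funding period: Jan 19, 2023 + 28 days = Feb 16, 2023.
The last day of the waiting period: Feb 16, 2023 + 55 days = Apr 12, 2023.
From Wednesday, Apr 12, 2023, 3 business days (Apr 13, Apr 14, Apr 17, skipping weekends) brings us to Monday, Apr 17, 2023, which is the date on which the default interest accrual becomes due.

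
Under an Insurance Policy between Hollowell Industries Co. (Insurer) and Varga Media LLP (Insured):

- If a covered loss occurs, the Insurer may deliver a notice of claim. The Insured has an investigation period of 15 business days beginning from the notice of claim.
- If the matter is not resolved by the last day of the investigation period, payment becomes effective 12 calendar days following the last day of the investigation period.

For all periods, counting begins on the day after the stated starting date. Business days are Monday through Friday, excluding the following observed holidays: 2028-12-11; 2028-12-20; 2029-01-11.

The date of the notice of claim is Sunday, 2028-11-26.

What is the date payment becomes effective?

2028-12-30

The last day of the investigation period: 15 business days after Sunday, 2028-11-26, skipping weekends and the listed holiday on Dec 11 — Nov 27, Nov 28, Nov 29, Nov 30, …, Dec 14, Dec 15, Dec 18 — lands on Monday, 2028-12-18.
The date payment becomes effective: 12 calendar days after 2028-12-18 is 2028-12-30.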